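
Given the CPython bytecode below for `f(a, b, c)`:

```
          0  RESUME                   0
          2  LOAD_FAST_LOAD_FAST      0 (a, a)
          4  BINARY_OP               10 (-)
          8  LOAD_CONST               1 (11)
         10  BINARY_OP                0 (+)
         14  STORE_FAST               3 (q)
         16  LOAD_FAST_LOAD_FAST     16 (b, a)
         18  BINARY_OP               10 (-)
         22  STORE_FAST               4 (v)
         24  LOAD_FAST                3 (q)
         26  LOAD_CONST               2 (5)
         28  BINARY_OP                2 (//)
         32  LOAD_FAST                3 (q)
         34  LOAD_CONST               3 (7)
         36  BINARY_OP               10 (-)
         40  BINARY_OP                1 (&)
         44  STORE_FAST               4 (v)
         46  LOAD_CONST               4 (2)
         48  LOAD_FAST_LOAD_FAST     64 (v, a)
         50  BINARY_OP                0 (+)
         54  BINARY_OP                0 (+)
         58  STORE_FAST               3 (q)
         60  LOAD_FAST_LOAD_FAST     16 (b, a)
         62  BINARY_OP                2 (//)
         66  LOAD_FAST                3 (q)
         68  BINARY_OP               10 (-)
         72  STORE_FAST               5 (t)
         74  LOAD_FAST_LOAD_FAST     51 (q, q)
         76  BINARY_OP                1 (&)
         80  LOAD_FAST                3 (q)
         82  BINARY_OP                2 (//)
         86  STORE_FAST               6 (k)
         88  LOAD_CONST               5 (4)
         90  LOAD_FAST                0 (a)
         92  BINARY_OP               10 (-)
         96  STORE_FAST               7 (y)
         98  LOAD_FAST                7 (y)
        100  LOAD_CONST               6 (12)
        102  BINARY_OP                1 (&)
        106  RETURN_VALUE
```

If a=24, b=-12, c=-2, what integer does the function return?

LOAD_FAST_LOAD_FAST a,a → push 24,24. Stack: [24, 24]
BINARY_OP - → 24 - 24 = 0. Stack: [0]
LOAD_CONST → push 11. Stack: [0, 11]
BINARY_OP + → 0 + 11 = 11. Stack: [11]
STORE_FAST q → q=11. Stack: []
LOAD_FAST_LOAD_FAST b,a → push -12,24. Stack: [-12, 24]
BINARY_OP - → -12 - 24 = -36. Stack: [-36]
STORE_FAST v → v=-36. Stack: []
LOAD_FAST q → push 11. Stack: [11]
LOAD_CONST → push 5. Stack: [11, 5]
BINARY_OP // → 11 // 5 = 2. Stack: [2]
LOAD_FAST q → push 11. Stack: [2, 11]
LOAD_CONST → push 7. Stack: [2, 11, 7]
BINARY_OP - → 11 - 7 = 4. Stack: [2, 4]
BINARY_OP & → 2 & 4 = 0. Stack: [0]
STORE_FAST v → v=0. Stack: []
LOAD_CONST → push 2. Stack: [2]
LOAD_FAST_LOAD_FAST v,a → push 0,24. Stack: [2, 0, 24]
BINARY_OP + → 0 + 24 = 24. Stack: [2, 24]
BINARY_OP + → 2 + 24 = 26. Stack: [26]
STORE_FAST q → q=26. Stack: []
LOAD_FAST_LOAD_FAST b,a → push -12,24. Stack: [-12, 24]
BINARY_OP // → -12 // 24 = -1. Stack: [-1]
LOAD_FAST q → push 26. Stack: [-1, 26]
BINARY_OP - → -1 - 26 = -27. Stack: [-27]
STORE_FAST t → t=-27. Stack: []
LOAD_FAST_LOAD_FAST q,q → push 26,26. Stack: [26, 26]
BINARY_OP & → 26 & 26 = 26. Stack: [26]
LOAD_FAST q → push 26. Stack: [26, 26]
BINARY_OP // → 26 // 26 = 1. Stack: [1]
STORE_FAST k → k=1. Stack: []
LOAD_CONST → push 4. Stack: [4]
LOAD_FAST a → push 24. Stack: [4, 24]
BINARY_OP - → 4 - 24 = -20. Stack: [-20]
STORE_FAST y → y=-20. Stack: []
LOAD_FAST y → push -20. Stack: [-20]
LOAD_CONST → push 12. Stack: [-20, 12]
BINARY_OP & → -20 & 12 = 12. Stack: [12]
RETURN_VALUE → return 12.

12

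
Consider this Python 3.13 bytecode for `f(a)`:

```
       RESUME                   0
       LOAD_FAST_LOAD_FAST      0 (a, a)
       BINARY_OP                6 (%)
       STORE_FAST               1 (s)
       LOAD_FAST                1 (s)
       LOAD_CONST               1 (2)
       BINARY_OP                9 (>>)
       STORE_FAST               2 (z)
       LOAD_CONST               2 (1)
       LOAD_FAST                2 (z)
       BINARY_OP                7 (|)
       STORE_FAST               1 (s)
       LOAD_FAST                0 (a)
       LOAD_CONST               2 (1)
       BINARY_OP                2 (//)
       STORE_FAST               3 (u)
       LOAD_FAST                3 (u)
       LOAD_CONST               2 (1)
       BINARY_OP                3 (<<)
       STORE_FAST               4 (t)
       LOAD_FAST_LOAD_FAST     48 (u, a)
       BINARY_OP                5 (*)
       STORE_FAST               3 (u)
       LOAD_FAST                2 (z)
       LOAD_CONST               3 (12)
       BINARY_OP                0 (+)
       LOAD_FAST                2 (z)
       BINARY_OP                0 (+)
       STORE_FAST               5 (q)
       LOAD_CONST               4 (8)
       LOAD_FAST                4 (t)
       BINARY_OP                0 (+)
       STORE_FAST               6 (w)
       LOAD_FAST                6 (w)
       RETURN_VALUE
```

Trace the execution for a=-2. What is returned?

4

LOAD_FAST_LOAD_FAST a,a → push -2,-2. Stack: [-2, -2]
BINARY_OP % → -2 % -2 = 0. Stack: [0]
STORE_FAST s → s=0. Stack: []
LOAD_FAST s → push 0. Stack: [0]
LOAD_CONST → push 2. Stack: [0, 2]
BINARY_OP >> → 0 >> 2 = 0. Stack: [0]
STORE_FAST z → z=0. Stack: []
LOAD_CONST → push 1. Stack: [1]
LOAD_FAST z → push 0. Stack: [1, 0]
BINARY_OP | → 1 | 0 = 1. Stack: [1]
STORE_FAST s → s=1. Stack: []
LOAD_FAST a → push -2. Stack: [-2]
LOAD_CONST → push 1. Stack: [-2, 1]
BINARY_OP // → -2 // 1 = -2. Stack: [-2]
STORE_FAST u → u=-2. Stack: []
LOAD_FAST u → push -2. Stack: [-2]
LOAD_CONST → push 1. Stack: [-2, 1]
BINARY_OP << → -2 << 1 = -4. Stack: [-4]
STORE_FAST t → t=-4. Stack: []
LOAD_FAST_LOAD_FAST u,a → push -2,-2. Stack: [-2, -2]
BINARY_OP * → -2 * -2 = 4. Stack: [4]
STORE_FAST u → u=4. Stack: []
LOAD_FAST z → push 0. Stack: [0]
LOAD_CONST → push 12. Stack: [0, 12]
BINARY_OP + → 0 + 12 = 12. Stack: [12]
LOAD_FAST z → push 0. Stack: [12, 0]
BINARY_OP + → 12 + 0 = 12. Stack: [12]
STORE_FAST q → q=12. Stack: []
LOAD_CONST → push 8. Stack: [8]
LOAD_FAST t → push -4. Stack: [8, -4]
BINARY_OP + → 8 + -4 = 4. Stack: [4]
STORE_FAST w → w=4. Stack: []
LOAD_FAST w → push 4. Stack: [4]
RETURN_VALUE → return 4.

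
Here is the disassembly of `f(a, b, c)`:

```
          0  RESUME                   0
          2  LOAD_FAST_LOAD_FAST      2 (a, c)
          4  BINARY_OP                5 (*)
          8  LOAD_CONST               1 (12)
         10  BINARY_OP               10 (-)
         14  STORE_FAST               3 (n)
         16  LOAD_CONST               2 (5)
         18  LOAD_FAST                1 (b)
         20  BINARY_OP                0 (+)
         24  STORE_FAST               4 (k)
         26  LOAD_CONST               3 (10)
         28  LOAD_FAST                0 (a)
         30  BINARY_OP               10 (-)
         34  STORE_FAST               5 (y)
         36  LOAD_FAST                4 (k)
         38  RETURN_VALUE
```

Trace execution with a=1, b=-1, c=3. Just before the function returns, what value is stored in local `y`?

9

LOAD_FAST_LOAD_FAST a,c → push 1,3. Stack: [1, 3]
BINARY_OP * → 1 * 3 = 3. Stack: [3]
LOAD_CONST → push 12. Stack: [3, 12]
BINARY_OP - → 3 - 12 = -9. Stack: [-9]
STORE_FAST n → n=-9. Stack: []
LOAD_CONST → push 5. Stack: [5]
LOAD_FAST b → push -1. Stack: [5, -1]
BINARY_OP + → 5 + -1 = 4. Stack: [4]
STORE_FAST k → k=4. Stack: []
LOAD_CONST → push 10. Stack: [10]
LOAD_FAST a → push 1. Stack: [10, 1]
BINARY_OP - → 10 - 1 = 9. Stack: [9]
STORE_FAST y → y=9. Stack: []
LOAD_FAST k → push 4. Stack: [4]
RETURN_VALUE → return 4.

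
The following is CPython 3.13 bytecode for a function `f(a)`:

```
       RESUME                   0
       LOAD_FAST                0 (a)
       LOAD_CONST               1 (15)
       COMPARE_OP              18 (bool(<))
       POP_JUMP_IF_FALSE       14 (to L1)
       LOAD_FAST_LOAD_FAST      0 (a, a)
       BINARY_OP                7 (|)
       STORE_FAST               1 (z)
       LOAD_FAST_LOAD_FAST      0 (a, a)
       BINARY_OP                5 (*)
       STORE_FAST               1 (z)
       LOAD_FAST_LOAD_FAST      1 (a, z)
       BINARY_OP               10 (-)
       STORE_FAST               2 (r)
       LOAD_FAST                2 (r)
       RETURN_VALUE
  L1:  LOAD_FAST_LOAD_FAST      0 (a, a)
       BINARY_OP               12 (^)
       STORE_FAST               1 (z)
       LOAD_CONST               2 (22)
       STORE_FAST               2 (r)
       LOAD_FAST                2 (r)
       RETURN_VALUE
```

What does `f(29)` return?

LOAD_FAST a → push 29. Stack: [29]
LOAD_CONST → push 15. Stack: [29, 15]
COMPARE_OP bool(<) → 29 vs 15 = False. Stack: [False]
POP_JUMP_IF_FALSE → pop False; jump. Stack: []
LOAD_FAST_LOAD_FAST a,a → push 29,29. Stack: [29, 29]
BINARY_OP ^ → 29 ^ 29 = 0. Stack: [0]
STORE_FAST z → z=0. Stack: []
LOAD_CONST → push 22. Stack: [22]
STORE_FAST r → r=22. Stack: []
LOAD_FAST r → push 22. Stack: [22]
RETURN_VALUE → return 22.

22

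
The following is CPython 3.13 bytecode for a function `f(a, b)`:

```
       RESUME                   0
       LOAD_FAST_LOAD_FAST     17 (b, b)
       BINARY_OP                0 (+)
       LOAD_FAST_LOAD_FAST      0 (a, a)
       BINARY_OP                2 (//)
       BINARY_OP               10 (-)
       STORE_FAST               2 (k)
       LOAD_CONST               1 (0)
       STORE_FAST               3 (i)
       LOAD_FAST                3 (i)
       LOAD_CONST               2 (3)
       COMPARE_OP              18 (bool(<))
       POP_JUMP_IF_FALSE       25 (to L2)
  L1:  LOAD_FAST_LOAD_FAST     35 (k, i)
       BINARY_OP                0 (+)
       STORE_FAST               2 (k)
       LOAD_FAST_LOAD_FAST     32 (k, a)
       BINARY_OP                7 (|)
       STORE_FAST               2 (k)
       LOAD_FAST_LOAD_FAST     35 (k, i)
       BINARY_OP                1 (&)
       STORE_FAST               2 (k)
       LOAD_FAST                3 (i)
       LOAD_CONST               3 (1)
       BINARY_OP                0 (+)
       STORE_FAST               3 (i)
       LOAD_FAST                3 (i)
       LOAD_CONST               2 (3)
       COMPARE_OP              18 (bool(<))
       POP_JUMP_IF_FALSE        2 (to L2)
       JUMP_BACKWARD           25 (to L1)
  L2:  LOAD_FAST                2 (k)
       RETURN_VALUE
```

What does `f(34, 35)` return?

2

LOAD_FAST_LOAD_FAST b,b → push 35,35
BINARY_OP + → 35 + 35 = 70
LOAD_FAST_LOAD_FAST a,a → push 34,34
BINARY_OP // → 34 // 34 = 1
BINARY_OP - → 70 - 1 = 69
STORE_FAST k → k=69
LOAD_CONST → push 0
STORE_FAST i → i=0
LOAD_FAST i → push 0
LOAD_CONST → push 3
COMPARE_OP bool(<) → 0 vs 3 = True
POP_JUMP_IF_FALSE → pop True; no jump
LOAD_FAST_LOAD_FAST k,i → push 69,0
BINARY_OP + → 69 + 0 = 69
STORE_FAST k → k=69
LOAD_FAST_LOAD_FAST k,a → push 69,34
BINARY_OP | → 69 | 34 = 103
STORE_FAST k → k=103
LOAD_FAST_LOAD_FAST k,i → push 103,0
BINARY_OP & → 103 & 0 = 0
STORE_FAST k → k=0
LOAD_FAST i → push 0
LOAD_CONST → push 1
BINARY_OP + → 0 + 1 = 1
STORE_FAST i → i=1
LOAD_FAST i → push 1
LOAD_CONST → push 3
COMPARE_OP bool(<) → 1 vs 3 = True
POP_JUMP_IF_FALSE → pop True; no jump
LOAD_FAST_LOAD_FAST k,i → push 0,1
BINARY_OP + → 0 + 1 = 1
STORE_FAST k → k=1
LOAD_FAST_LOAD_FAST k,a → push 1,34
BINARY_OP | → 1 | 34 = 35
STORE_FAST k → k=35
LOAD_FAST_LOAD_FAST k,i → push 35,1
BINARY_OP & → 35 & 1 = 1
STORE_FAST k → k=1
LOAD_FAST i → push 1
LOAD_CONST → push 1
BINARY_OP + → 1 + 1 = 2
STORE_FAST i → i=2
LOAD_FAST i → push 2
LOAD_CONST → push 3
COMPARE_OP bool(<) → 2 vs 3 = True
POP_JUMP_IF_FALSE → pop True; no jump
LOAD_FAST_LOAD_FAST k,i → push 1,2
BINARY_OP + → 1 + 2 = 3
STORE_FAST k → k=3
LOAD_FAST_LOAD_FAST k,a → push 3,34
BINARY_OP | → 3 | 34 = 35
STORE_FAST k → k=35
LOAD_FAST_LOAD_FAST k,i → push 35,2
BINARY_OP & → 35 & 2 = 2
STORE_FAST k → k=2
LOAD_FAST i → push 2
LOAD_CONST → push 1
BINARY_OP + → 2 + 1 = 3
STORE_FAST i → i=3
LOAD_FAST i → push 3
LOAD_CONST → push 3
COMPARE_OP bool(<) → 3 vs 3 = False
POP_JUMP_IF_FALSE → pop False; jump
LOAD_FAST k → push 2
RETURN_VALUE → return 2.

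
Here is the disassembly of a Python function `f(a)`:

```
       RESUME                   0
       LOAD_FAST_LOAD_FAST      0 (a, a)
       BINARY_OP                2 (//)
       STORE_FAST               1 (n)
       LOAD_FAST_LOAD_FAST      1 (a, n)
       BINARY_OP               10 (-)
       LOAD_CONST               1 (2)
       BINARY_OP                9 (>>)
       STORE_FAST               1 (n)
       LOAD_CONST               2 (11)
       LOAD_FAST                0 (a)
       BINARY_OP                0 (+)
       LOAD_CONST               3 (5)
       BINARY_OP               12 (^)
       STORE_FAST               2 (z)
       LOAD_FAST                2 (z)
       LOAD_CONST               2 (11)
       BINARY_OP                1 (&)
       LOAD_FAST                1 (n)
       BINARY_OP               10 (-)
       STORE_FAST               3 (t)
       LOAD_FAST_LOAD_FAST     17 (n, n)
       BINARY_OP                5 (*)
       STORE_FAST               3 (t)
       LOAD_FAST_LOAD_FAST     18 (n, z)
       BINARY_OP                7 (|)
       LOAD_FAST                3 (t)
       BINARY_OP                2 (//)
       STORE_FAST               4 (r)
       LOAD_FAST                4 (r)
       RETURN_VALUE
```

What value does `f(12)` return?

LOAD_FAST_LOAD_FAST a,a → push 12,12. Stack: [12, 12]
BINARY_OP // → 12 // 12 = 1. Stack: [1]
STORE_FAST n → n=1. Stack: []
LOAD_FAST_LOAD_FAST a,n → push 12,1. Stack: [12, 1]
BINARY_OP - → 12 - 1 = 11. Stack: [11]
LOAD_CONST → push 2. Stack: [11, 2]
BINARY_OP >> → 11 >> 2 = 2. Stack: [2]
STORE_FAST n → n=2. Stack: []
LOAD_CONST → push 11. Stack: [11]
LOAD_FAST a → push 12. Stack: [11, 12]
BINARY_OP + → 11 + 12 = 23. Stack: [23]
LOAD_CONST → push 5. Stack: [23, 5]
BINARY_OP ^ → 23 ^ 5 = 18. Stack: [18]
STORE_FAST z → z=18. Stack: []
LOAD_FAST z → push 18. Stack: [18]
LOAD_CONST → push 11. Stack: [18, 11]
BINARY_OP & → 18 & 11 = 2. Stack: [2]
LOAD_FAST n → push 2. Stack: [2, 2]
BINARY_OP - → 2 - 2 = 0. Stack: [0]
STORE_FAST t → t=0. Stack: []
LOAD_FAST_LOAD_FAST n,n → push 2,2. Stack: [2, 2]
BINARY_OP * → 2 * 2 = 4. Stack: [4]
STORE_FAST t → t=4. Stack: []
LOAD_FAST_LOAD_FAST n,z → push 2,18. Stack: [2, 18]
BINARY_OP | → 2 | 18 = 18. Stack: [18]
LOAD_FAST t → push 4. Stack: [18, 4]
BINARY_OP // → 18 // 4 = 4. Stack: [4]
STORE_FAST r → r=4. Stack: []
LOAD_FAST r → push 4. Stack: [4]
RETURN_VALUE → return 4.

4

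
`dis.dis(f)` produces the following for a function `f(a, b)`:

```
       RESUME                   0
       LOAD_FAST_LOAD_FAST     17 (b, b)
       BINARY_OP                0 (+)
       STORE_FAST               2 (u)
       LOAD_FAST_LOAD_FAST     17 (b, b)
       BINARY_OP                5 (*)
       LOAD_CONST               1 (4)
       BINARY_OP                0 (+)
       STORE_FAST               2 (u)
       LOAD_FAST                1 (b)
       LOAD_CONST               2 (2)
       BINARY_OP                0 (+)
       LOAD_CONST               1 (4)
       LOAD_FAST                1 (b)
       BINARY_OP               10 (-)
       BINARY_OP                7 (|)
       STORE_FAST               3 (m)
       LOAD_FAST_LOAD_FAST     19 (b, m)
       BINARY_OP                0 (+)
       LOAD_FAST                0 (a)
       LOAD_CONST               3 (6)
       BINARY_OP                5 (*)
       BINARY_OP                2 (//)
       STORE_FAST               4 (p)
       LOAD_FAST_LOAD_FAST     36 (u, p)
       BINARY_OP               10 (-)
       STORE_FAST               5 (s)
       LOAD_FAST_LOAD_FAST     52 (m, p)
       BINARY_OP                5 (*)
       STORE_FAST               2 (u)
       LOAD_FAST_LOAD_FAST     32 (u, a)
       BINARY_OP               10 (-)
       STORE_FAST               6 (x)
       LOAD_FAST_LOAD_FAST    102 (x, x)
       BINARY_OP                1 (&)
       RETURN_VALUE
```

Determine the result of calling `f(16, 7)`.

LOAD_FAST_LOAD_FAST b,b → push 7,7. Stack: [7, 7]
BINARY_OP + → 7 + 7 = 14. Stack: [14]
STORE_FAST u → u=14. Stack: []
LOAD_FAST_LOAD_FAST b,b → push 7,7. Stack: [7, 7]
BINARY_OP * → 7 * 7 = 49. Stack: [49]
LOAD_CONST → push 4. Stack: [49, 4]
BINARY_OP + → 49 + 4 = 53. Stack: [53]
STORE_FAST u → u=53. Stack: []
LOAD_FAST b → push 7. Stack: [7]
LOAD_CONST → push 2. Stack: [7, 2]
BINARY_OP + → 7 + 2 = 9. Stack: [9]
LOAD_CONST → push 4. Stack: [9, 4]
LOAD_FAST b → push 7. Stack: [9, 4, 7]
BINARY_OP - → 4 - 7 = -3. Stack: [9, -3]
BINARY_OP | → 9 | -3 = -3. Stack: [-3]
STORE_FAST m → m=-3. Stack: []
LOAD_FAST_LOAD_FAST b,m → push 7,-3. Stack: [7, -3]
BINARY_OP + → 7 + -3 = 4. Stack: [4]
LOAD_FAST a → push 16. Stack: [4, 16]
LOAD_CONST → push 6. Stack: [4, 16, 6]
BINARY_OP * → 16 * 6 = 96. Stack: [4, 96]
BINARY_OP // → 4 // 96 = 0. Stack: [0]
STORE_FAST p → p=0. Stack: []
LOAD_FAST_LOAD_FAST u,p → push 53,0. Stack: [53, 0]
BINARY_OP - → 53 - 0 = 53. Stack: [53]
STORE_FAST s → s=53. Stack: []
LOAD_FAST_LOAD_FAST m,p → push -3,0. Stack: [-3, 0]
BINARY_OP * → -3 * 0 = 0. Stack: [0]
STORE_FAST u → u=0. Stack: []
LOAD_FAST_LOAD_FAST u,a → push 0,16. Stack: [0, 16]
BINARY_OP - → 0 - 16 = -16. Stack: [-16]
STORE_FAST x → x=-16. Stack: []
LOAD_FAST_LOAD_FAST x,x → push -16,-16. Stack: [-16, -16]
BINARY_OP & → -16 & -16 = -16. Stack: [-16]
RETURN_VALUE → return -16.

-16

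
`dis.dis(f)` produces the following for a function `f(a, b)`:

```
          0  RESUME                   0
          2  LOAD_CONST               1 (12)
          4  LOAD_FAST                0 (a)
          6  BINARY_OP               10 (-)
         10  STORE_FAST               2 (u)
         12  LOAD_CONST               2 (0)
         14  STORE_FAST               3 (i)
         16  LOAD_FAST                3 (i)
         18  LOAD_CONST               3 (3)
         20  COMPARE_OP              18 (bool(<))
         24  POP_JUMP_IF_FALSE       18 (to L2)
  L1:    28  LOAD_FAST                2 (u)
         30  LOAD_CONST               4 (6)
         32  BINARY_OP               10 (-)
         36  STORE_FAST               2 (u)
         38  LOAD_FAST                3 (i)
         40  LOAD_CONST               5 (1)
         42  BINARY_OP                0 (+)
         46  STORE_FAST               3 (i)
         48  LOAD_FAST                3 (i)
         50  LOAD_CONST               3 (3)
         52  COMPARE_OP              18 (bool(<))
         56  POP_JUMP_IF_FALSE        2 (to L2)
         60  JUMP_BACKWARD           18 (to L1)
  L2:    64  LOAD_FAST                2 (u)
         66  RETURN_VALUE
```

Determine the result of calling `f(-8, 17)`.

2

LOAD_CONST → push 12. Stack: [12]
LOAD_FAST a → push -8. Stack: [12, -8]
BINARY_OP - → 12 - -8 = 20. Stack: [20]
STORE_FAST u → u=20. Stack: []
LOAD_CONST → push 0. Stack: [0]
STORE_FAST i → i=0. Stack: []
LOAD_FAST i → push 0. Stack: [0]
LOAD_CONST → push 3. Stack: [0, 3]
COMPARE_OP bool(<) → 0 vs 3 = True. Stack: [True]
POP_JUMP_IF_FALSE → pop True; no jump. Stack: []
LOAD_FAST u → push 20. Stack: [20]
LOAD_CONST → push 6. Stack: [20, 6]
BINARY_OP - → 20 - 6 = 14. Stack: [14]
STORE_FAST u → u=14. Stack: []
LOAD_FAST i → push 0. Stack: [0]
LOAD_CONST → push 1. Stack: [0, 1]
BINARY_OP + → 0 + 1 = 1. Stack: [1]
STORE_FAST i → i=1. Stack: []
LOAD_FAST i → push 1. Stack: [1]
LOAD_CONST → push 3. Stack: [1, 3]
COMPARE_OP bool(<) → 1 vs 3 = True. Stack: [True]
POP_JUMP_IF_FALSE → pop True; no jump. Stack: []
LOAD_FAST u → push 14. Stack: [14]
LOAD_CONST → push 6. Stack: [14, 6]
BINARY_OP - → 14 - 6 = 8. Stack: [8]
STORE_FAST u → u=8. Stack: []
LOAD_FAST i → push 1. Stack: [1]
LOAD_CONST → push 1. Stack: [1, 1]
BINARY_OP + → 1 + 1 = 2. Stack: [2]
STORE_FAST i → i=2. Stack: []
LOAD_FAST i → push 2. Stack: [2]
LOAD_CONST → push 3. Stack: [2, 3]
COMPARE_OP bool(<) → 2 vs 3 = True. Stack: [True]
POP_JUMP_IF_FALSE → pop True; no jump. Stack: []
LOAD_FAST u → push 8. Stack: [8]
LOAD_CONST → push 6. Stack: [8, 6]
BINARY_OP - → 8 - 6 = 2. Stack: [2]
STORE_FAST u → u=2. Stack: []
LOAD_FAST i → push 2. Stack: [2]
LOAD_CONST → push 1. Stack: [2, 1]
BINARY_OP + → 2 + 1 = 3. Stack: [3]
STORE_FAST i → i=3. Stack: []
LOAD_FAST i → push 3. Stack: [3]
LOAD_CONST → push 3. Stack: [3, 3]
COMPARE_OP bool(<) → 3 vs 3 = False. Stack: [False]
POP_JUMP_IF_FALSE → pop False; jump. Stack: []
LOAD_FAST u → push 2. Stack: [2]
RETURN_VALUE → return 2.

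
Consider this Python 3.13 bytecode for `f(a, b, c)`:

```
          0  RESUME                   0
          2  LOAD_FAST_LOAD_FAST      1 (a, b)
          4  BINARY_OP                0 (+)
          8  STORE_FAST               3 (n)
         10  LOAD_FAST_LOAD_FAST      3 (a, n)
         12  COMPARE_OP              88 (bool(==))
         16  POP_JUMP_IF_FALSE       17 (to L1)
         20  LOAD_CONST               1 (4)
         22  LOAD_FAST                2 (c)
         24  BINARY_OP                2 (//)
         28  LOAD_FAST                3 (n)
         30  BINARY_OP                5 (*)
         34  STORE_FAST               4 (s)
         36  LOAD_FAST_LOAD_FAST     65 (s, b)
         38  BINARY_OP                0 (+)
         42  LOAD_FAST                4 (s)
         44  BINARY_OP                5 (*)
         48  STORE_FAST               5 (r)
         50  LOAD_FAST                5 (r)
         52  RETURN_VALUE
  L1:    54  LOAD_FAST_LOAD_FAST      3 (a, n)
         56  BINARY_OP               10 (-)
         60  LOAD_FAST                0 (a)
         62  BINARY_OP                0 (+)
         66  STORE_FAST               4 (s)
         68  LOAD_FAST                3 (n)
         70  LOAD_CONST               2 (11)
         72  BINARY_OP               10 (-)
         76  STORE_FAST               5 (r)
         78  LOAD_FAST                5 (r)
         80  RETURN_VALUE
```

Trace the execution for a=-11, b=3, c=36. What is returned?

-19

LOAD_FAST_LOAD_FAST a,b → push -11,3. Stack: [-11, 3]
BINARY_OP + → -11 + 3 = -8. Stack: [-8]
STORE_FAST n → n=-8. Stack: []
LOAD_FAST_LOAD_FAST a,n → push -11,-8. Stack: [-11, -8]
COMPARE_OP bool(==) → -11 vs -8 = False. Stack: [False]
POP_JUMP_IF_FALSE → pop False; jump. Stack: []
LOAD_FAST_LOAD_FAST a,n → push -11,-8. Stack: [-11, -8]
BINARY_OP - → -11 - -8 = -3. Stack: [-3]
LOAD_FAST a → push -11. Stack: [-3, -11]
BINARY_OP + → -3 + -11 = -14. Stack: [-14]
STORE_FAST s → s=-14. Stack: []
LOAD_FAST n → push -8. Stack: [-8]
LOAD_CONST → push 11. Stack: [-8, 11]
BINARY_OP - → -8 - 11 = -19. Stack: [-19]
STORE_FAST r → r=-19. Stack: []
LOAD_FAST r → push -19. Stack: [-19]
RETURN_VALUE → return -19.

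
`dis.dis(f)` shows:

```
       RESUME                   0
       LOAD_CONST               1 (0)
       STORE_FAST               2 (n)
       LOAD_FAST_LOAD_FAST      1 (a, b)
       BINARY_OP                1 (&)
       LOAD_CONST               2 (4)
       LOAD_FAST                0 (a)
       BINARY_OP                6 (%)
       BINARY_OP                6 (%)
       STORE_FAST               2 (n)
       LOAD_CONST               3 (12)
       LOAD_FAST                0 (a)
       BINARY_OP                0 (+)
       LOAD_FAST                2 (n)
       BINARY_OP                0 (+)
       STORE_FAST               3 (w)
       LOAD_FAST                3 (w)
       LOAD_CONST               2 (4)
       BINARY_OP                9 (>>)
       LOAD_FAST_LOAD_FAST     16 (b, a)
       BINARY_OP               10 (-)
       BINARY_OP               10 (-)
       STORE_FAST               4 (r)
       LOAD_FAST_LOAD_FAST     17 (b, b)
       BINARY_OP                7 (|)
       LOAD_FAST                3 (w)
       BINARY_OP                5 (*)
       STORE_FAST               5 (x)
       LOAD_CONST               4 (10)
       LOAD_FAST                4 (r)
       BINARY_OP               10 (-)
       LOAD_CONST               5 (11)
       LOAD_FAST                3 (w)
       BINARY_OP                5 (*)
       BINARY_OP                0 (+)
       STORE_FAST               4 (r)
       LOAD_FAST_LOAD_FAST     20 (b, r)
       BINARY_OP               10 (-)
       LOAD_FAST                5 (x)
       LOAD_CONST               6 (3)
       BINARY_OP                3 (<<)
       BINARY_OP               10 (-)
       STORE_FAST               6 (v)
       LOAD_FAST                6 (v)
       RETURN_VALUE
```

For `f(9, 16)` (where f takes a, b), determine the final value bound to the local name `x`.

336

LOAD_CONST → push 0. Stack: [0]
STORE_FAST n → n=0. Stack: []
LOAD_FAST_LOAD_FAST a,b → push 9,16. Stack: [9, 16]
BINARY_OP & → 9 & 16 = 0. Stack: [0]
LOAD_CONST → push 4. Stack: [0, 4]
LOAD_FAST a → push 9. Stack: [0, 4, 9]
BINARY_OP % → 4 % 9 = 4. Stack: [0, 4]
BINARY_OP % → 0 % 4 = 0. Stack: [0]
STORE_FAST n → n=0. Stack: []
LOAD_CONST → push 12. Stack: [12]
LOAD_FAST a → push 9. Stack: [12, 9]
BINARY_OP + → 12 + 9 = 21. Stack: [21]
LOAD_FAST n → push 0. Stack: [21, 0]
BINARY_OP + → 21 + 0 = 21. Stack: [21]
STORE_FAST w → w=21. Stack: []
LOAD_FAST w → push 21. Stack: [21]
LOAD_CONST → push 4. Stack: [21, 4]
BINARY_OP >> → 21 >> 4 = 1. Stack: [1]
LOAD_FAST_LOAD_FAST b,a → push 16,9. Stack: [1, 16, 9]
BINARY_OP - → 16 - 9 = 7. Stack: [1, 7]
BINARY_OP - → 1 - 7 = -6. Stack: [-6]
STORE_FAST r → r=-6. Stack: []
LOAD_FAST_LOAD_FAST b,b → push 16,16. Stack: [16, 16]
BINARY_OP | → 16 | 16 = 16. Stack: [16]
LOAD_FAST w → push 21. Stack: [16, 21]
BINARY_OP * → 16 * 21 = 336. Stack: [336]
STORE_FAST x → x=336. Stack: []
LOAD_CONST → push 10. Stack: [10]
LOAD_FAST r → push -6. Stack: [10, -6]
BINARY_OP - → 10 - -6 = 16. Stack: [16]
LOAD_CONST → push 11. Stack: [16, 11]
LOAD_FAST w → push 21. Stack: [16, 11, 21]
BINARY_OP * → 11 * 21 = 231. Stack: [16, 231]
BINARY_OP + → 16 + 231 = 247. Stack: [247]
STORE_FAST r → r=247. Stack: []
LOAD_FAST_LOAD_FAST b,r → push 16,247. Stack: [16, 247]
BINARY_OP - → 16 - 247 = -231. Stack: [-231]
LOAD_FAST x → push 336. Stack: [-231, 336]
LOAD_CONST → push 3. Stack: [-231, 336, 3]
BINARY_OP << → 336 << 3 = 2688. Stack: [-231, 2688]
BINARY_OP - → -231 - 2688 = -2919. Stack: [-2919]
STORE_FAST v → v=-2919. Stack: []
LOAD_FAST v → push -2919. Stack: [-2919]
RETURN_VALUE → return -2919.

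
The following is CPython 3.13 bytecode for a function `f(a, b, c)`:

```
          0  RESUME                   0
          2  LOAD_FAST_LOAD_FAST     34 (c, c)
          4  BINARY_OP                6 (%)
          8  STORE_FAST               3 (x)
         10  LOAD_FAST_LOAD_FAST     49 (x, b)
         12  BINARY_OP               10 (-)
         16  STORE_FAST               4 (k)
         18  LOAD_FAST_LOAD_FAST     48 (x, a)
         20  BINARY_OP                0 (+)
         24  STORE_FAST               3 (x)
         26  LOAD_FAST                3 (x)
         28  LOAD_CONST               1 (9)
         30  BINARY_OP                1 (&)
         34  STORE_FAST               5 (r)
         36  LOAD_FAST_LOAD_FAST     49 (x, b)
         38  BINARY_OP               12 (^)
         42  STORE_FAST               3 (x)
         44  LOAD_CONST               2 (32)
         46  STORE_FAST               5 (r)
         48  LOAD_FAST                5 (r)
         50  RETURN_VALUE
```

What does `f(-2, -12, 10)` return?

LOAD_FAST_LOAD_FAST c,c → push 10,10. Stack: [10, 10]
BINARY_OP % → 10 % 10 = 0. Stack: [0]
STORE_FAST x → x=0. Stack: []
LOAD_FAST_LOAD_FAST x,b → push 0,-12. Stack: [0, -12]
BINARY_OP - → 0 - -12 = 12. Stack: [12]
STORE_FAST k → k=12. Stack: []
LOAD_FAST_LOAD_FAST x,a → push 0,-2. Stack: [0, -2]
BINARY_OP + → 0 + -2 = -2. Stack: [-2]
STORE_FAST x → x=-2. Stack: []
LOAD_FAST x → push -2. Stack: [-2]
LOAD_CONST → push 9. Stack: [-2, 9]
BINARY_OP & → -2 & 9 = 8. Stack: [8]
STORE_FAST r → r=8. Stack: []
LOAD_FAST_LOAD_FAST x,b → push -2,-12. Stack: [-2, -12]
BINARY_OP ^ → -2 ^ -12 = 10. Stack: [10]
STORE_FAST x → x=10. Stack: []
LOAD_CONST → push 32. Stack: [32]
STORE_FAST r → r=32. Stack: []
LOAD_FAST r → push 32. Stack: [32]
RETURN_VALUE → return 32.

32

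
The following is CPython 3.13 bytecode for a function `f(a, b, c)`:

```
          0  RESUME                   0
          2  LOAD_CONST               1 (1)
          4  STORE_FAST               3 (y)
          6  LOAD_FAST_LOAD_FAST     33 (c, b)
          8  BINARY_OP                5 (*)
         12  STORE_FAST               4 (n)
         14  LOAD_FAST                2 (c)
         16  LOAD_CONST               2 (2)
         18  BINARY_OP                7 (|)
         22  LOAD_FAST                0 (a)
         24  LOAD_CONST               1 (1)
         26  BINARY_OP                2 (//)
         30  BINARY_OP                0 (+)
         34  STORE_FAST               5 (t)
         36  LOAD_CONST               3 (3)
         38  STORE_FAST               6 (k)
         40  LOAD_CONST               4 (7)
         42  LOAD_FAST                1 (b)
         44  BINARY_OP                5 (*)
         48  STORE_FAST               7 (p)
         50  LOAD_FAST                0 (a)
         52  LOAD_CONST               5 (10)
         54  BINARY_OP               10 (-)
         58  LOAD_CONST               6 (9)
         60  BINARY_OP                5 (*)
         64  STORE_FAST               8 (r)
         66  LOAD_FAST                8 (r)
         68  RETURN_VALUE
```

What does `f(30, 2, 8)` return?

LOAD_CONST → push 1. Stack: [1]
STORE_FAST y → y=1. Stack: []
LOAD_FAST_LOAD_FAST c,b → push 8,2. Stack: [8, 2]
BINARY_OP * → 8 * 2 = 16. Stack: [16]
STORE_FAST n → n=16. Stack: []
LOAD_FAST c → push 8. Stack: [8]
LOAD_CONST → push 2. Stack: [8, 2]
BINARY_OP | → 8 | 2 = 10. Stack: [10]
LOAD_FAST a → push 30. Stack: [10, 30]
LOAD_CONST → push 1. Stack: [10, 30, 1]
BINARY_OP // → 30 // 1 = 30. Stack: [10, 30]
BINARY_OP + → 10 + 30 = 40. Stack: [40]
STORE_FAST t → t=40. Stack: []
LOAD_CONST → push 3. Stack: [3]
STORE_FAST k → k=3. Stack: []
LOAD_CONST → push 7. Stack: [7]
LOAD_FAST b → push 2. Stack: [7, 2]
BINARY_OP * → 7 * 2 = 14. Stack: [14]
STORE_FAST p → p=14. Stack: []
LOAD_FAST a → push 30. Stack: [30]
LOAD_CONST → push 10. Stack: [30, 10]
BINARY_OP - → 30 - 10 = 20. Stack: [20]
LOAD_CONST → push 9. Stack: [20, 9]
BINARY_OP * → 20 * 9 = 180. Stack: [180]
STORE_FAST r → r=180. Stack: []
LOAD_FAST r → push 180. Stack: [180]
RETURN_VALUE → return 180.

180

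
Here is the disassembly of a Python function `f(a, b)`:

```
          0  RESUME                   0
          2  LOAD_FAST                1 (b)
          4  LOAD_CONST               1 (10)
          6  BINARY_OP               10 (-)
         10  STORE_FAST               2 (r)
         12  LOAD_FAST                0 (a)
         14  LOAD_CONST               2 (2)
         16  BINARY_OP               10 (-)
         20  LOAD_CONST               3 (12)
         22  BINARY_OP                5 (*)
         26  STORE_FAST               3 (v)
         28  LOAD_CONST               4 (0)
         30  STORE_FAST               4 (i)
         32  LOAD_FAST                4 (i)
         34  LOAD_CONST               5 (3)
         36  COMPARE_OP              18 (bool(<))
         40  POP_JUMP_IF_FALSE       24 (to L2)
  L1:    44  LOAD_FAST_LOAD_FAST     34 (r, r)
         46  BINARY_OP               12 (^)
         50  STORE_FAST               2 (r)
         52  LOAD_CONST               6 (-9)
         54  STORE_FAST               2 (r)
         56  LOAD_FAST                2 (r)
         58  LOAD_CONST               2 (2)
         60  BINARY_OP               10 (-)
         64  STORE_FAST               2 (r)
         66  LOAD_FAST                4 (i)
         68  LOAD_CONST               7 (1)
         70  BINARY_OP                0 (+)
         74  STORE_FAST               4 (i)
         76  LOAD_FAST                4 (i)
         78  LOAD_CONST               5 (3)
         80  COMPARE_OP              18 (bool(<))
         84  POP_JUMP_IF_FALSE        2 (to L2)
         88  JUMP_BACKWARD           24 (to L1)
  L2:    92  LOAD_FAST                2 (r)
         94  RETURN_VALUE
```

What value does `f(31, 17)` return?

LOAD_FAST b → push 17
LOAD_CONST → push 10
BINARY_OP - → 17 - 10 = 7
STORE_FAST r → r=7
LOAD_FAST a → push 31
LOAD_CONST → push 2
BINARY_OP - → 31 - 2 = 29
LOAD_CONST → push 12
BINARY_OP * → 29 * 12 = 348
STORE_FAST v → v=348
LOAD_CONST → push 0
STORE_FAST i → i=0
LOAD_FAST i → push 0
LOAD_CONST → push 3
COMPARE_OP bool(<) → 0 vs 3 = True
POP_JUMP_IF_FALSE → pop True; no jump
LOAD_FAST_LOAD_FAST r,r → push 7,7
BINARY_OP ^ → 7 ^ 7 = 0
STORE_FAST r → r=0
LOAD_CONST → push -9
STORE_FAST r → r=-9
LOAD_FAST r → push -9
LOAD_CONST → push 2
BINARY_OP - → -9 - 2 = -11
STORE_FAST r → r=-11
LOAD_FAST i → push 0
LOAD_CONST → push 1
BINARY_OP + → 0 + 1 = 1
STORE_FAST i → i=1
LOAD_FAST i → push 1
LOAD_CONST → push 3
COMPARE_OP bool(<) → 1 vs 3 = True
POP_JUMP_IF_FALSE → pop True; no jump
LOAD_FAST_LOAD_FAST r,r → push -11,-11
BINARY_OP ^ → -11 ^ -11 = 0
STORE_FAST r → r=0
LOAD_CONST → push -9
STORE_FAST r → r=-9
LOAD_FAST r → push -9
LOAD_CONST → push 2
BINARY_OP - → -9 - 2 = -11
STORE_FAST r → r=-11
LOAD_FAST i → push 1
LOAD_CONST → push 1
BINARY_OP + → 1 + 1 = 2
STORE_FAST i → i=2
LOAD_FAST i → push 2
LOAD_CONST → push 3
COMPARE_OP bool(<) → 2 vs 3 = True
POP_JUMP_IF_FALSE → pop True; no jump
LOAD_FAST_LOAD_FAST r,r → push -11,-11
BINARY_OP ^ → -11 ^ -11 = 0
STORE_FAST r → r=0
LOAD_CONST → push -9
STORE_FAST r → r=-9
LOAD_FAST r → push -9
LOAD_CONST → push 2
BINARY_OP - → -9 - 2 = -11
STORE_FAST r → r=-11
LOAD_FAST i → push 2
LOAD_CONST → push 1
BINARY_OP + → 2 + 1 = 3
STORE_FAST i → i=3
LOAD_FAST i → push 3
LOAD_CONST → push 3
COMPARE_OP bool(<) → 3 vs 3 = False
POP_JUMP_IF_FALSE → pop False; jump
LOAD_FAST r → push -11
RETURN_VALUE → return -11.

-11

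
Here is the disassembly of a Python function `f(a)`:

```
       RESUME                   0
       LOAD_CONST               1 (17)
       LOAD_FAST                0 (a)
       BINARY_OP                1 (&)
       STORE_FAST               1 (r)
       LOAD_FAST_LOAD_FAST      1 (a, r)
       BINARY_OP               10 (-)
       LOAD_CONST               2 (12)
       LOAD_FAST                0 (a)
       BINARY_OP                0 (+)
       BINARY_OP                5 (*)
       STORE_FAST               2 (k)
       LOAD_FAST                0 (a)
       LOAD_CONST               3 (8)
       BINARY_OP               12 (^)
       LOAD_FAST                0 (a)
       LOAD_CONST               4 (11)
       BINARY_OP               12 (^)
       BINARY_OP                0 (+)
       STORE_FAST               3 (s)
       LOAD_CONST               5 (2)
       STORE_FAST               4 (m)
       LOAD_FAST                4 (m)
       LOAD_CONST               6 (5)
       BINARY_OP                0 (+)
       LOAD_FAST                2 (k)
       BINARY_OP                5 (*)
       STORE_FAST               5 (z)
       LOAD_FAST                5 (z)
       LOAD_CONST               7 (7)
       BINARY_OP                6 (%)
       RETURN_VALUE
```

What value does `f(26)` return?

0

LOAD_CONST → push 17. Stack: [17]
LOAD_FAST a → push 26. Stack: [17, 26]
BINARY_OP & → 17 & 26 = 16. Stack: [16]
STORE_FAST r → r=16. Stack: []
LOAD_FAST_LOAD_FAST a,r → push 26,16. Stack: [26, 16]
BINARY_OP - → 26 - 16 = 10. Stack: [10]
LOAD_CONST → push 12. Stack: [10, 12]
LOAD_FAST a → push 26. Stack: [10, 12, 26]
BINARY_OP + → 12 + 26 = 38. Stack: [10, 38]
BINARY_OP * → 10 * 38 = 380. Stack: [380]
STORE_FAST k → k=380. Stack: []
LOAD_FAST a → push 26. Stack: [26]
LOAD_CONST → push 8. Stack: [26, 8]
BINARY_OP ^ → 26 ^ 8 = 18. Stack: [18]
LOAD_FAST a → push 26. Stack: [18, 26]
LOAD_CONST → push 11. Stack: [18, 26, 11]
BINARY_OP ^ → 26 ^ 11 = 17. Stack: [18, 17]
BINARY_OP + → 18 + 17 = 35. Stack: [35]
STORE_FAST s → s=35. Stack: []
LOAD_CONST → push 2. Stack: [2]
STORE_FAST m → m=2. Stack: []
LOAD_FAST m → push 2. Stack: [2]
LOAD_CONST → push 5. Stack: [2, 5]
BINARY_OP + → 2 + 5 = 7. Stack: [7]
LOAD_FAST k → push 380. Stack: [7, 380]
BINARY_OP * → 7 * 380 = 2660. Stack: [2660]
STORE_FAST z → z=2660. Stack: []
LOAD_FAST z → push 2660. Stack: [2660]
LOAD_CONST → push 7. Stack: [2660, 7]
BINARY_OP % → 2660 % 7 = 0. Stack: [0]
RETURN_VALUE → return 0.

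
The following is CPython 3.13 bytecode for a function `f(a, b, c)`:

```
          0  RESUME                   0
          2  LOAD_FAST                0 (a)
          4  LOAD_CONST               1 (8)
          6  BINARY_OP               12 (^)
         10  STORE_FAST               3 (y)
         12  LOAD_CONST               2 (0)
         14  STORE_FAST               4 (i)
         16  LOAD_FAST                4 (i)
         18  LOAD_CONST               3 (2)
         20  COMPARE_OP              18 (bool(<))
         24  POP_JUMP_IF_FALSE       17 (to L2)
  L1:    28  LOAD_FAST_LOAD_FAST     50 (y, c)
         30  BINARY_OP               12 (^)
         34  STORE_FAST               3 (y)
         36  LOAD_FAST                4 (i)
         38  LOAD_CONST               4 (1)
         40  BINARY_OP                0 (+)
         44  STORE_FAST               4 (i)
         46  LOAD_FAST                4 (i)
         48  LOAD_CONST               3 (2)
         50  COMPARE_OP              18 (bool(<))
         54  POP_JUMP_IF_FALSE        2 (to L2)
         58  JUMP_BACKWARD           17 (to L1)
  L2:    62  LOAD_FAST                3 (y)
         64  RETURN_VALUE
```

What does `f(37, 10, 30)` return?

LOAD_FAST a → push 37. Stack: [37]
LOAD_CONST → push 8. Stack: [37, 8]
BINARY_OP ^ → 37 ^ 8 = 45. Stack: [45]
STORE_FAST y → y=45. Stack: []
LOAD_CONST → push 0. Stack: [0]
STORE_FAST i → i=0. Stack: []
LOAD_FAST i → push 0. Stack: [0]
LOAD_CONST → push 2. Stack: [0, 2]
COMPARE_OP bool(<) → 0 vs 2 = True. Stack: [True]
POP_JUMP_IF_FALSE → pop True; no jump. Stack: []
LOAD_FAST_LOAD_FAST y,c → push 45,30. Stack: [45, 30]
BINARY_OP ^ → 45 ^ 30 = 51. Stack: [51]
STORE_FAST y → y=51. Stack: []
LOAD_FAST i → push 0. Stack: [0]
LOAD_CONST → push 1. Stack: [0, 1]
BINARY_OP + → 0 + 1 = 1. Stack: [1]
STORE_FAST i → i=1. Stack: []
LOAD_FAST i → push 1. Stack: [1]
LOAD_CONST → push 2. Stack: [1, 2]
COMPARE_OP bool(<) → 1 vs 2 = True. Stack: [True]
POP_JUMP_IF_FALSE → pop True; no jump. Stack: []
LOAD_FAST_LOAD_FAST y,c → push 51,30. Stack: [51, 30]
BINARY_OP ^ → 51 ^ 30 = 45. Stack: [45]
STORE_FAST y → y=45. Stack: []
LOAD_FAST i → push 1. Stack: [1]
LOAD_CONST → push 1. Stack: [1, 1]
BINARY_OP + → 1 + 1 = 2. Stack: [2]
STORE_FAST i → i=2. Stack: []
LOAD_FAST i → push 2. Stack: [2]
LOAD_CONST → push 2. Stack: [2, 2]
COMPARE_OP bool(<) → 2 vs 2 = False. Stack: [False]
POP_JUMP_IF_FALSE → pop False; jump. Stack: []
LOAD_FAST y → push 45. Stack: [45]
RETURN_VALUE → return 45.

45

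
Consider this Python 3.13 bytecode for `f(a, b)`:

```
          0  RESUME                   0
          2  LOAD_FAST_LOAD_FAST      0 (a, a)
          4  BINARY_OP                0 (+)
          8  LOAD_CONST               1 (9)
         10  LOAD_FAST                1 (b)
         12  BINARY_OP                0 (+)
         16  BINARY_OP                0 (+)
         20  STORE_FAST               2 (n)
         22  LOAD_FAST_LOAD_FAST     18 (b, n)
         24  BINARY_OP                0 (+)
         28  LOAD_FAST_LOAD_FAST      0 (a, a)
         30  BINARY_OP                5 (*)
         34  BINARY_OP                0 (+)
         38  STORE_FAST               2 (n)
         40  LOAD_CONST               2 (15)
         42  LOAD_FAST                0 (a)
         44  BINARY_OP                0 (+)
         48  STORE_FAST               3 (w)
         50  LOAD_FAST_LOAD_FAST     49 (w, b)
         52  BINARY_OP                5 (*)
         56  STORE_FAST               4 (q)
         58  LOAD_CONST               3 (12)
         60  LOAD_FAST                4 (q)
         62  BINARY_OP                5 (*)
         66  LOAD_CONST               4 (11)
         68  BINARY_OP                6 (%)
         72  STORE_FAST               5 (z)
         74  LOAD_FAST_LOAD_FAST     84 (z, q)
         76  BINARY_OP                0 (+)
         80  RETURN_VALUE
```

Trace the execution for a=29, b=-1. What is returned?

LOAD_FAST_LOAD_FAST a,a → push 29,29. Stack: [29, 29]
BINARY_OP + → 29 + 29 = 58. Stack: [58]
LOAD_CONST → push 9. Stack: [58, 9]
LOAD_FAST b → push -1. Stack: [58, 9, -1]
BINARY_OP + → 9 + -1 = 8. Stack: [58, 8]
BINARY_OP + → 58 + 8 = 66. Stack: [66]
STORE_FAST n → n=66. Stack: []
LOAD_FAST_LOAD_FAST b,n → push -1,66. Stack: [-1, 66]
BINARY_OP + → -1 + 66 = 65. Stack: [65]
LOAD_FAST_LOAD_FAST a,a → push 29,29. Stack: [65, 29, 29]
BINARY_OP * → 29 * 29 = 841. Stack: [65, 841]
BINARY_OP + → 65 + 841 = 906. Stack: [906]
STORE_FAST n → n=906. Stack: []
LOAD_CONST → push 15. Stack: [15]
LOAD_FAST a → push 29. Stack: [15, 29]
BINARY_OP + → 15 + 29 = 44. Stack: [44]
STORE_FAST w → w=44. Stack: []
LOAD_FAST_LOAD_FAST w,b → push 44,-1. Stack: [44, -1]
BINARY_OP * → 44 * -1 = -44. Stack: [-44]
STORE_FAST q → q=-44. Stack: []
LOAD_CONST → push 12. Stack: [12]
LOAD_FAST q → push -44. Stack: [12, -44]
BINARY_OP * → 12 * -44 = -528. Stack: [-528]
LOAD_CONST → push 11. Stack: [-528, 11]
BINARY_OP % → -528 % 11 = 0. Stack: [0]
STORE_FAST z → z=0. Stack: []
LOAD_FAST_LOAD_FAST z,q → push 0,-44. Stack: [0, -44]
BINARY_OP + → 0 + -44 = -44. Stack: [-44]
RETURN_VALUE → return -44.

-44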